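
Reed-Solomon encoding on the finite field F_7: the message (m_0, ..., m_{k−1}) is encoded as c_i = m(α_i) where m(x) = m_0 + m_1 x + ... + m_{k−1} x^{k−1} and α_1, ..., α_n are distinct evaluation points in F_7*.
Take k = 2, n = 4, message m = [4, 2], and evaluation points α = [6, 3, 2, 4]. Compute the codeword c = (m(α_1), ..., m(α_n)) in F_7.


c = [2, 3, 1, 5]

Message polynomial: m(x) = 4 + 2·x (mod 7).
For each evaluation point α_i, compute m(α_i) mod 7:
  α_1 = 6: Horner steps 2 → 2, so m(6) = 2.
  α_2 = 3: Horner steps 2 → 3, so m(3) = 3.
  α_3 = 2: Horner steps 2 → 1, so m(2) = 1.
  α_4 = 4: Horner steps 2 → 5, so m(4) = 5.
Codeword c = [2, 3, 1, 5] ∈ F_7^4.


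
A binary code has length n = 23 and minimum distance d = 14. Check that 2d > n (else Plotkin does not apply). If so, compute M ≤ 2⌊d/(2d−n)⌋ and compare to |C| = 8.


Plotkin bound M ≤ 4; given |C| = 8 > bound (violated).

Check applicability: 2d = 28, n = 23.
2d − n = 5 > 0, so Plotkin applies.
Compute d/(2d−n) = 14/5 ≈ 2.8000.
⌊d/(2d−n)⌋ = 2.
Plotkin bound: M ≤ 2·2 = 4.
Given |C| = 8, check: VIOLATED.
This |C| is above the Plotkin bound, so no binary code with n = 23, d = 14 and 8 codewords exists.


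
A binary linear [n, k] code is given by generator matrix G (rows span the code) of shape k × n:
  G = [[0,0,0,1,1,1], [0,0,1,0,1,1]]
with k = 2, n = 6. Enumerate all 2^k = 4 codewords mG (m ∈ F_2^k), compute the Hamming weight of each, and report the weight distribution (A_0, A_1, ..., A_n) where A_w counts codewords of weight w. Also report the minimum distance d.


Weight distribution: A_0 = 1, A_2 = 1, A_3 = 2. Minimum distance d = 2.

Enumerate all 2^2 = 4 messages m ∈ F_2^2.
For each, compute codeword c = mG in F_2^6, then tally its weight.
  m = 00 → c = 000000, weight = 0.
  m = 10 → c = 000111, weight = 3.
  m = 01 → c = 001011, weight = 3.
  m = 11 → c = 001100, weight = 2.
Tally weights:
  weight 0: 1 codewords.
  weight 2: 1 codewords.
  weight 3: 2 codewords.
Minimum distance d = smallest w > 0 with A_w > 0 = 2.
Sanity: Σ A_w = 4 = 2^2 = 4 ✓.


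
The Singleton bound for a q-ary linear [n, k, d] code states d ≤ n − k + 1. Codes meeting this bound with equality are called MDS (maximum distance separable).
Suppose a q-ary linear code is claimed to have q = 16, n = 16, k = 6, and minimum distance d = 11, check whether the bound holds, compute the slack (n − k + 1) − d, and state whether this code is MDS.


Singleton RHS = n − k + 1 = 11, slack = 0, bound satisfied, MDS.

Singleton bound: d ≤ n − k + 1.
Here n = 16, k = 6, so n − k + 1 = 11.
Given d = 11, check d ≤ 11: YES.
Slack = (n − k + 1) − d = 0.
The code is MDS (slack = 0).
Description: the claimed parameters are [16, 6, 11]_16; such a code would be MDS (meets Singleton bound).


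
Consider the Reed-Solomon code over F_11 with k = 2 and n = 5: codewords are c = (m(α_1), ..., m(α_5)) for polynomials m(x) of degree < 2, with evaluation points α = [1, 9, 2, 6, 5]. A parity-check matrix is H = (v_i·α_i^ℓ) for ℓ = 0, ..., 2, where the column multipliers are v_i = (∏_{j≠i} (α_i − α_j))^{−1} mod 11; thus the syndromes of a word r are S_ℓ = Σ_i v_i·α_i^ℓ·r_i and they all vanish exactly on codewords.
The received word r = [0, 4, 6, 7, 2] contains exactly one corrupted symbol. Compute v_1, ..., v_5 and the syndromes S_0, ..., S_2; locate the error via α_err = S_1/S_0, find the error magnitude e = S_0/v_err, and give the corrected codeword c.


S = (9, 10, 5), error at position 4, error magnitude e = 10, c = [0, 4, 6, 8, 2].

Step 1: column multipliers v_i = (∏_{j≠i}(α_i − α_j))^{−1} mod 11.
  i = 1 (α = 1): (1−9)(1−2)(1−6)(1−5) = (−8)·(−1)·(−5)·(−4) = 160 ≡ 6, so v_1 = 6^{−1} = 2 (mod 11).
  i = 2 (α = 9): (9−1)(9−2)(9−6)(9−5) = 8·7·3·4 = 672 ≡ 1, so v_2 = 1^{−1} = 1 (mod 11).
  i = 3 (α = 2): (2−1)(2−9)(2−6)(2−5) = 1·(−7)·(−4)·(−3) = −84 ≡ 4, so v_3 = 4^{−1} = 3 (mod 11).
  i = 4 (α = 6): (6−1)(6−9)(6−2)(6−5) = 5·(−3)·4·1 = −60 ≡ 6, so v_4 = 6^{−1} = 2 (mod 11).
  i = 5 (α = 5): (5−1)(5−9)(5−2)(5−6) = 4·(−4)·3·(−1) = 48 ≡ 4, so v_5 = 4^{−1} = 3 (mod 11).
  v = [2, 1, 3, 2, 3].
Step 2: syndromes of r = [0, 4, 6, 7, 2] (all sums mod 11).
  S_0 = Σ v_i r_i = 2·0 + 1·4 + 3·6 + 2·7 + 3·2 = 42 ≡ 9.
  S_1 = Σ v_i α_i r_i = 2·1·0 + 1·9·4 + 3·2·6 + 2·6·7 + 3·5·2 = 186 ≡ 10.
  α_i^2 mod 11 = [1, 4, 4, 3, 3].
  S_2 = Σ v_i α_i^2 r_i = 2·1·0 + 1·4·4 + 3·4·6 + 2·3·7 + 3·3·2 = 148 ≡ 5.
  S = (9, 10, 5) ≠ 0, so r is not a codeword (an error is present).
Step 3: locate the error. For a single error e at position i, S_ℓ = v_i·e·α_i^ℓ, so α_err = S_1/S_0.
  S_0^{−1} = 9^{−1} = 5 (mod 11), so α_err = 10·5 = 50 ≡ 6 = α_4. Error position i = 4.
  Consistency check: S_2/S_1 = 5·10 = 50 ≡ 6 = α_err ✓ (single-error assumption holds).
Step 4: error magnitude e = S_0/v_4 = S_0·∏_{j≠4}(α_4 − α_j) = 9·6 = 54 ≡ 10 (mod 11).
Step 5: correct position 4: c_4 = r_4 − e = 7 − 10 ≡ 8 (mod 11). Hence c = [0, 4, 6, 8, 2].
  Check: interpolating c through the α_i gives m(x) = 5 + 6·x (degree < 2) with m(α_i) = c_i for every i, so c is indeed a codeword.


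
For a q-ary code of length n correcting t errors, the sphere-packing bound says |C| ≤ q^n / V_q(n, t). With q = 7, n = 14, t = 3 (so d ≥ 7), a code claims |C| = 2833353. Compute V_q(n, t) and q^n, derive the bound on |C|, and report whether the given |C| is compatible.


V_q(n, t) = 81985, q^n = 678223072849, Hamming bound = 8272526, |C| = 2833353 ≤ bound (satisfied).

Step 1: Compute V_q(n, t) = Σ_{j=0}^3 C(n, j) (q−1)^j.
  j = 0: C(14,0)·(6)^0 = 1·1 = 1.
  j = 1: C(14,1)·(6)^1 = 14·6 = 84.
  j = 2: C(14,2)·(6)^2 = 91·36 = 3276.
  j = 3: C(14,3)·(6)^3 = 364·216 = 78624.
  V_q(n, t) = 1 + 84 + 3276 + 78624 = 81985.
Step 2: q^n = 7^14 = 678223072849.
Step 3: Hamming bound ⌊q^n / V_q(n,t)⌋ = ⌊678223072849/81985⌋ = 8272526.
Step 4: Compare |C| = 2833353 to 8272526: satisfied.
The claimed |C| lies below the Hamming bound.


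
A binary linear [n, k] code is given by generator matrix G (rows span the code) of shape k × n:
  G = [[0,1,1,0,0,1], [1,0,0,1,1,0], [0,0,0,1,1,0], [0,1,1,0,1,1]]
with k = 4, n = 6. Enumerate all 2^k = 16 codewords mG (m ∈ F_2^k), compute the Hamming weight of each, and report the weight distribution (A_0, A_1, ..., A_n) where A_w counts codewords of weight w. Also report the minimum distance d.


Weight distribution: A_0 = 1, A_1 = 3, A_2 = 3, A_3 = 2, A_4 = 3, A_5 = 3, A_6 = 1. Minimum distance d = 1.

Enumerate all 2^4 = 16 messages m ∈ F_2^4.
For each, compute codeword c = mG in F_2^6, then tally its weight.
  m = 0000 → c = 000000, weight = 0.
  m = 1000 → c = 011001, weight = 3.
  m = 0100 → c = 100110, weight = 3.
  m = 1100 → c = 111111, weight = 6.
  m = 0010 → c = 000110, weight = 2.
  m = 1010 → c = 011111, weight = 5.
  m = 0110 → c = 100000, weight = 1.
  m = 1110 → c = 111001, weight = 4.
  m = 0001 → c = 011011, weight = 4.
  m = 1001 → c = 000010, weight = 1.
  m = 0101 → c = 111101, weight = 5.
  m = 1101 → c = 100100, weight = 2.
  m = 0011 → c = 011101, weight = 4.
  m = 1011 → c = 000100, weight = 1.
  m = 0111 → c = 111011, weight = 5.
  m = 1111 → c = 100010, weight = 2.
Tally weights:
  weight 0: 1 codewords.
  weight 1: 3 codewords.
  weight 2: 3 codewords.
  weight 3: 2 codewords.
  weight 4: 3 codewords.
  weight 5: 3 codewords.
  weight 6: 1 codewords.
Minimum distance d = smallest w > 0 with A_w > 0 = 1.
Sanity: Σ A_w = 16 = 2^4 = 16 ✓.


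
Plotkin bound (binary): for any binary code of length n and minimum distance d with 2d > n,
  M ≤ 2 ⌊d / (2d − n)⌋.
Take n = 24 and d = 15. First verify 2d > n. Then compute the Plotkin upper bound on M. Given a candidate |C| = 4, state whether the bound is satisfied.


Plotkin bound M ≤ 4; given |C| = 4 ≤ bound (satisfied).

Check applicability: 2d = 30, n = 24.
2d − n = 6 > 0, so Plotkin applies.
Compute d/(2d−n) = 15/6 ≈ 2.5000.
⌊d/(2d−n)⌋ = 2.
Plotkin bound: M ≤ 2·2 = 4.
Given |C| = 4, check: satisfied.
This |C| is at the Plotkin bound.


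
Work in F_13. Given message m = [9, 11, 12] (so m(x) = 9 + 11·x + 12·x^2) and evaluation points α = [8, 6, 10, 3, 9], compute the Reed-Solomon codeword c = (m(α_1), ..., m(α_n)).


c = [7, 0, 6, 7, 1]

Message polynomial: m(x) = 9 + 11·x + 12·x^2 (mod 13).
For each evaluation point α_i, compute m(α_i) mod 13:
  α_1 = 8: Horner steps 12 → 3 → 7, so m(8) = 7.
  α_2 = 6: Horner steps 12 → 5 → 0, so m(6) = 0.
  α_3 = 10: Horner steps 12 → 1 → 6, so m(10) = 6.
  α_4 = 3: Horner steps 12 → 8 → 7, so m(3) = 7.
  α_5 = 9: Horner steps 12 → 2 → 1, so m(9) = 1.
Codeword c = [7, 0, 6, 7, 1] ∈ F_13^5.


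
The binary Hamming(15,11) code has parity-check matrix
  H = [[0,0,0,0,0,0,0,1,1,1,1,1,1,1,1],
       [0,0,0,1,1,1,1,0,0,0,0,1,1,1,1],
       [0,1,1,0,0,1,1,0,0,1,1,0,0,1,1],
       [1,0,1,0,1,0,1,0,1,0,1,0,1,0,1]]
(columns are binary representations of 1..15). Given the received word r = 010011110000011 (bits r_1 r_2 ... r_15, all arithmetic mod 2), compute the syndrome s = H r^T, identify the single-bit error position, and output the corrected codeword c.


s = (1, 1, 1, 1)^T, error position = 15, corrected codeword c = 010011110000010

Compute s = H r^T mod 2 one row at a time:
  s_1 = 1 + 0 + 0 + 0 + 0 + 0 + 1 + 1 = 3 ≡ 1 (mod 2).
  s_2 = 0 + 1 + 1 + 1 + 0 + 0 + 1 + 1 = 5 ≡ 1 (mod 2).
  s_3 = 1 + 0 + 1 + 1 + 0 + 0 + 1 + 1 = 5 ≡ 1 (mod 2).
  s_4 = 0 + 0 + 1 + 1 + 0 + 0 + 0 + 1 = 3 ≡ 1 (mod 2).
s = (1, 1, 1, 1)^T — this equals column 15 of H (binary 1111), so error is at position 15.
Correct: flip bit 15 of r = 010011110000011 to get c = 010011110000010.


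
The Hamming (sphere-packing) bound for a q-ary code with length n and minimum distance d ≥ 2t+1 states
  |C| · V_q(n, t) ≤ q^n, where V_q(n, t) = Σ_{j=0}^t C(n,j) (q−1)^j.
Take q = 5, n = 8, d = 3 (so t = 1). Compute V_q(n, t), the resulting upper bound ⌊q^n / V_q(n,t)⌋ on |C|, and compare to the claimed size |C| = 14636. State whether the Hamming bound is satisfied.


V_q(n, t) = 33, q^n = 390625, Hamming bound = 11837, |C| = 14636 > bound (violated).

Step 1: Compute V_q(n, t) = Σ_{j=0}^1 C(n, j) (q−1)^j.
  j = 0: C(8,0)·(4)^0 = 1·1 = 1.
  j = 1: C(8,1)·(4)^1 = 8·4 = 32.
  V_q(n, t) = 1 + 32 = 33.
Step 2: q^n = 5^8 = 390625.
Step 3: Hamming bound ⌊q^n / V_q(n,t)⌋ = ⌊390625/33⌋ = 11837.
Step 4: Compare |C| = 14636 to 11837: violated.
The claimed |C| lies above the Hamming bound, so no 5-ary code of length 8 with d ≥ 3 can have 14636 codewords.


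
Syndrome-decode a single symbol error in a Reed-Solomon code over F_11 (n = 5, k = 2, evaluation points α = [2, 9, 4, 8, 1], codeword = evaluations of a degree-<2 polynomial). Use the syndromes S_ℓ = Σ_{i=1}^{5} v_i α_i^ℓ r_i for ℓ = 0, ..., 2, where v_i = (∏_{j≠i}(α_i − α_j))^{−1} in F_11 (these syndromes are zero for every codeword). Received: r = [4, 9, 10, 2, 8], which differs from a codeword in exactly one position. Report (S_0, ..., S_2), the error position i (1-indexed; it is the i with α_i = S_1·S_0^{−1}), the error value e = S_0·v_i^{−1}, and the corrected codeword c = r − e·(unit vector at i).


S = (8, 10, 7), error at position 3, error magnitude e = 3, c = [4, 9, 7, 2, 8].

Step 1: column multipliers v_i = (∏_{j≠i}(α_i − α_j))^{−1} mod 11.
  i = 1 (α = 2): (2−9)(2−4)(2−8)(2−1) = (−7)·(−2)·(−6)·1 = −84 ≡ 4, so v_1 = 4^{−1} = 3 (mod 11).
  i = 2 (α = 9): (9−2)(9−4)(9−8)(9−1) = 7·5·1·8 = 280 ≡ 5, so v_2 = 5^{−1} = 9 (mod 11).
  i = 3 (α = 4): (4−2)(4−9)(4−8)(4−1) = 2·(−5)·(−4)·3 = 120 ≡ 10, so v_3 = 10^{−1} = 10 (mod 11).
  i = 4 (α = 8): (8−2)(8−9)(8−4)(8−1) = 6·(−1)·4·7 = −168 ≡ 8, so v_4 = 8^{−1} = 7 (mod 11).
  i = 5 (α = 1): (1−2)(1−9)(1−4)(1−8) = (−1)·(−8)·(−3)·(−7) = 168 ≡ 3, so v_5 = 3^{−1} = 4 (mod 11).
  v = [3, 9, 10, 7, 4].
Step 2: syndromes of r = [4, 9, 10, 2, 8] (all sums mod 11).
  S_0 = Σ v_i r_i = 3·4 + 9·9 + 10·10 + 7·2 + 4·8 = 239 ≡ 8.
  S_1 = Σ v_i α_i r_i = 3·2·4 + 9·9·9 + 10·4·10 + 7·8·2 + 4·1·8 = 1297 ≡ 10.
  α_i^2 mod 11 = [4, 4, 5, 9, 1].
  S_2 = Σ v_i α_i^2 r_i = 3·4·4 + 9·4·9 + 10·5·10 + 7·9·2 + 4·1·8 = 1030 ≡ 7.
  S = (8, 10, 7) ≠ 0, so r is not a codeword (an error is present).
Step 3: locate the error. For a single error e at position i, S_ℓ = v_i·e·α_i^ℓ, so α_err = S_1/S_0.
  S_0^{−1} = 8^{−1} = 7 (mod 11), so α_err = 10·7 = 70 ≡ 4 = α_3. Error position i = 3.
  Consistency check: S_2/S_1 = 7·10 = 70 ≡ 4 = α_err ✓ (single-error assumption holds).
Step 4: error magnitude e = S_0/v_3 = S_0·∏_{j≠3}(α_3 − α_j) = 8·10 = 80 ≡ 3 (mod 11).
Step 5: correct position 3: c_3 = r_3 − e = 10 − 3 ≡ 7 (mod 11). Hence c = [4, 9, 7, 2, 8].
  Check: interpolating c through the α_i gives m(x) = 1 + 7·x (degree < 2) with m(α_i) = c_i for every i, so c is indeed a codeword.


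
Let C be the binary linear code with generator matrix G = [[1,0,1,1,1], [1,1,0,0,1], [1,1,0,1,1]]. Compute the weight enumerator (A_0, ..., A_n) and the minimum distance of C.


Weight distribution: A_0 = 1, A_1 = 1, A_2 = 1, A_3 = 3, A_4 = 2. Minimum distance d = 1.

Enumerate all 2^3 = 8 messages m ∈ F_2^3.
For each, compute codeword c = mG in F_2^5, then tally its weight.
  m = 000 → c = 00000, weight = 0.
  m = 100 → c = 10111, weight = 4.
  m = 010 → c = 11001, weight = 3.
  m = 110 → c = 01110, weight = 3.
  m = 001 → c = 11011, weight = 4.
  m = 101 → c = 01100, weight = 2.
  m = 011 → c = 00010, weight = 1.
  m = 111 → c = 10101, weight = 3.
Tally weights:
  weight 0: 1 codewords.
  weight 1: 1 codewords.
  weight 2: 1 codewords.
  weight 3: 3 codewords.
  weight 4: 2 codewords.
Minimum distance d = smallest w > 0 with A_w > 0 = 1.
Sanity: Σ A_w = 8 = 2^3 = 8 ✓.


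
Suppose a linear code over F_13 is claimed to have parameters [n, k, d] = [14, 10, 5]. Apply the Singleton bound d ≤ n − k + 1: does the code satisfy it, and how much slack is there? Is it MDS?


Singleton RHS = n − k + 1 = 5, slack = 0, bound satisfied, MDS.

Singleton bound: d ≤ n − k + 1.
Here n = 14, k = 10, so n − k + 1 = 5.
Given d = 5, check d ≤ 5: YES.
Slack = (n − k + 1) − d = 0.
The code is MDS (slack = 0).
Description: the claimed parameters are [14, 10, 5]_13; such a code would be MDS (meets Singleton bound).


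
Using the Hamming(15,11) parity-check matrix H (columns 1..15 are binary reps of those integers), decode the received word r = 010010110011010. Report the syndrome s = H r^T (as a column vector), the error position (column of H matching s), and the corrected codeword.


s = (0, 0, 0, 1)^T, error position = 1, corrected codeword c = 110010110011010

Compute s = H r^T mod 2 one row at a time:
  s_1 = 1 + 0 + 0 + 1 + 1 + 0 + 1 + 0 = 4 ≡ 0 (mod 2).
  s_2 = 0 + 1 + 0 + 1 + 1 + 0 + 1 + 0 = 4 ≡ 0 (mod 2).
  s_3 = 1 + 0 + 0 + 1 + 0 + 1 + 1 + 0 = 4 ≡ 0 (mod 2).
  s_4 = 0 + 0 + 1 + 1 + 0 + 1 + 0 + 0 = 3 ≡ 1 (mod 2).
s = (0, 0, 0, 1)^T — this equals column 1 of H (binary 0001), so error is at position 1.
Correct: flip bit 1 of r = 010010110011010 to get c = 110010110011010.


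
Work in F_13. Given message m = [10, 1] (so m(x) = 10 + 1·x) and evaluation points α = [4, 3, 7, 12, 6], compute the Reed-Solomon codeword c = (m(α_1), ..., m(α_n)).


c = [1, 0, 4, 9, 3]

Message polynomial: m(x) = 10 + 1·x (mod 13).
For each evaluation point α_i, compute m(α_i) mod 13:
  α_1 = 4: Horner steps 1 → 1, so m(4) = 1.
  α_2 = 3: Horner steps 1 → 0, so m(3) = 0.
  α_3 = 7: Horner steps 1 → 4, so m(7) = 4.
  α_4 = 12: Horner steps 1 → 9, so m(12) = 9.
  α_5 = 6: Horner steps 1 → 3, so m(6) = 3.
Codeword c = [1, 0, 4, 9, 3] ∈ F_13^5.


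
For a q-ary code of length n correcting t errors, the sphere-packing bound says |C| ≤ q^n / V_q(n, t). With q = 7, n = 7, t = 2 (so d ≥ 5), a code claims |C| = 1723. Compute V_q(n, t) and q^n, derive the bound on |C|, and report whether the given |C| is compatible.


V_q(n, t) = 799, q^n = 823543, Hamming bound = 1030, |C| = 1723 > bound (violated).

Step 1: Compute V_q(n, t) = Σ_{j=0}^2 C(n, j) (q−1)^j.
  j = 0: C(7,0)·(6)^0 = 1·1 = 1.
  j = 1: C(7,1)·(6)^1 = 7·6 = 42.
  j = 2: C(7,2)·(6)^2 = 21·36 = 756.
  V_q(n, t) = 1 + 42 + 756 = 799.
Step 2: q^n = 7^7 = 823543.
Step 3: Hamming bound ⌊q^n / V_q(n,t)⌋ = ⌊823543/799⌋ = 1030.
Step 4: Compare |C| = 1723 to 1030: violated.
The claimed |C| lies above the Hamming bound, so no 7-ary code of length 7 with d ≥ 5 can have 1723 codewords.


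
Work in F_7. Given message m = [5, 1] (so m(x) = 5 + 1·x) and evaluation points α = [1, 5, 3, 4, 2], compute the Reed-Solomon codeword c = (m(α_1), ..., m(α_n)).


c = [6, 3, 1, 2, 0]

Message polynomial: m(x) = 5 + 1·x (mod 7).
For each evaluation point α_i, compute m(α_i) mod 7:
  α_1 = 1: Horner steps 1 → 6, so m(1) = 6.
  α_2 = 5: Horner steps 1 → 3, so m(5) = 3.
  α_3 = 3: Horner steps 1 → 1, so m(3) = 1.
  α_4 = 4: Horner steps 1 → 2, so m(4) = 2.
  α_5 = 2: Horner steps 1 → 0, so m(2) = 0.
Codeword c = [6, 3, 1, 2, 0] ∈ F_7^5.


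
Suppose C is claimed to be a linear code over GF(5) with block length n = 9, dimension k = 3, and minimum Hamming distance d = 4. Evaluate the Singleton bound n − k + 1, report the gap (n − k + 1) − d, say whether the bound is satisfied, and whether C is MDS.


Singleton RHS = n − k + 1 = 7, slack = 3, bound satisfied, not MDS.

Singleton bound: d ≤ n − k + 1.
Here n = 9, k = 3, so n − k + 1 = 7.
Given d = 4, check d ≤ 7: YES.
Slack = (n − k + 1) − d = 3.
The code is NOT MDS (slack = 3 > 0).
Description: the claimed parameters are [9, 3, 4]_5; such a code would be non-MDS.


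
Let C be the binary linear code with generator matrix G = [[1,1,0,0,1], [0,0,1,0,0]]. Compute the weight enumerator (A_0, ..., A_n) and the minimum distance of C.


Weight distribution: A_0 = 1, A_1 = 1, A_3 = 1, A_4 = 1. Minimum distance d = 1.

Enumerate all 2^2 = 4 messages m ∈ F_2^2.
For each, compute codeword c = mG in F_2^5, then tally its weight.
  m = 00 → c = 00000, weight = 0.
  m = 10 → c = 11001, weight = 3.
  m = 01 → c = 00100, weight = 1.
  m = 11 → c = 11101, weight = 4.
Tally weights:
  weight 0: 1 codewords.
  weight 1: 1 codewords.
  weight 3: 1 codewords.
  weight 4: 1 codewords.
Minimum distance d = smallest w > 0 with A_w > 0 = 1.
Sanity: Σ A_w = 4 = 2^2 = 4 ✓.


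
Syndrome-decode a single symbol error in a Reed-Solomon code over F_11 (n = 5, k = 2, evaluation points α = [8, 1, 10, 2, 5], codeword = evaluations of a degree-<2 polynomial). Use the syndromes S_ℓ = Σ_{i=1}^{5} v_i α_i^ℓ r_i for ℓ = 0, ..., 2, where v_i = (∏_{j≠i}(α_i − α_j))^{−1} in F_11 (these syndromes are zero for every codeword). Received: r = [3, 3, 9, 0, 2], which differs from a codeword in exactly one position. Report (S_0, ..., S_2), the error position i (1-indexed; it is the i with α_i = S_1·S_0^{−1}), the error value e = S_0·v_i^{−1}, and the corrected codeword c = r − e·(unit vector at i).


S = (10, 3, 2), error at position 1, error magnitude e = 10, c = [4, 3, 9, 0, 2].

Step 1: column multipliers v_i = (∏_{j≠i}(α_i − α_j))^{−1} mod 11.
  i = 1 (α = 8): (8−1)(8−10)(8−2)(8−5) = 7·(−2)·6·3 = −252 ≡ 1, so v_1 = 1^{−1} = 1 (mod 11).
  i = 2 (α = 1): (1−8)(1−10)(1−2)(1−5) = (−7)·(−9)·(−1)·(−4) = 252 ≡ 10, so v_2 = 10^{−1} = 10 (mod 11).
  i = 3 (α = 10): (10−8)(10−1)(10−2)(10−5) = 2·9·8·5 = 720 ≡ 5, so v_3 = 5^{−1} = 9 (mod 11).
  i = 4 (α = 2): (2−8)(2−1)(2−10)(2−5) = (−6)·1·(−8)·(−3) = −144 ≡ 10, so v_4 = 10^{−1} = 10 (mod 11).
  i = 5 (α = 5): (5−8)(5−1)(5−10)(5−2) = (−3)·4·(−5)·3 = 180 ≡ 4, so v_5 = 4^{−1} = 3 (mod 11).
  v = [1, 10, 9, 10, 3].
Step 2: syndromes of r = [3, 3, 9, 0, 2] (all sums mod 11).
  S_0 = Σ v_i r_i = 1·3 + 10·3 + 9·9 + 10·0 + 3·2 = 120 ≡ 10.
  S_1 = Σ v_i α_i r_i = 1·8·3 + 10·1·3 + 9·10·9 + 10·2·0 + 3·5·2 = 894 ≡ 3.
  α_i^2 mod 11 = [9, 1, 1, 4, 3].
  S_2 = Σ v_i α_i^2 r_i = 1·9·3 + 10·1·3 + 9·1·9 + 10·4·0 + 3·3·2 = 156 ≡ 2.
  S = (10, 3, 2) ≠ 0, so r is not a codeword (an error is present).
Step 3: locate the error. For a single error e at position i, S_ℓ = v_i·e·α_i^ℓ, so α_err = S_1/S_0.
  S_0^{−1} = 10^{−1} = 10 (mod 11), so α_err = 3·10 = 30 ≡ 8 = α_1. Error position i = 1.
  Consistency check: S_2/S_1 = 2·4 = 8 ≡ 8 = α_err ✓ (single-error assumption holds).
Step 4: error magnitude e = S_0/v_1 = S_0·∏_{j≠1}(α_1 − α_j) = 10·1 = 10 ≡ 10 (mod 11).
Step 5: correct position 1: c_1 = r_1 − e = 3 − 10 ≡ 4 (mod 11). Hence c = [4, 3, 9, 0, 2].
  Check: interpolating c through the α_i gives m(x) = 6 + 8·x (degree < 2) with m(α_i) = c_i for every i, so c is indeed a codeword.


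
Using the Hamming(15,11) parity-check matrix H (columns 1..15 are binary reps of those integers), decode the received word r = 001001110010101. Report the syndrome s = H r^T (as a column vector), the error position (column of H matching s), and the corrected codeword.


s = (0, 0, 1, 1)^T, error position = 3, corrected codeword c = 000001110010101

Compute s = H r^T mod 2 one row at a time:
  s_1 = 1 + 0 + 0 + 1 + 0 + 1 + 0 + 1 = 4 ≡ 0 (mod 2).
  s_2 = 0 + 0 + 1 + 1 + 0 + 1 + 0 + 1 = 4 ≡ 0 (mod 2).
  s_3 = 0 + 1 + 1 + 1 + 0 + 1 + 0 + 1 = 5 ≡ 1 (mod 2).
  s_4 = 0 + 1 + 0 + 1 + 0 + 1 + 1 + 1 = 5 ≡ 1 (mod 2).
s = (0, 0, 1, 1)^T — this equals column 3 of H (binary 0011), so error is at position 3.
Correct: flip bit 3 of r = 001001110010101 to get c = 000001110010101.


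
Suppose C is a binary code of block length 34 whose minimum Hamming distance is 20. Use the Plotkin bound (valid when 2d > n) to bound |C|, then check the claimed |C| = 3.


Plotkin bound M ≤ 6; given |C| = 3 ≤ bound (satisfied).

Check applicability: 2d = 40, n = 34.
2d − n = 6 > 0, so Plotkin applies.
Compute d/(2d−n) = 20/6 ≈ 3.3333.
⌊d/(2d−n)⌋ = 3.
Plotkin bound: M ≤ 2·3 = 6.
Given |C| = 3, check: satisfied.
This |C| is below the Plotkin bound.


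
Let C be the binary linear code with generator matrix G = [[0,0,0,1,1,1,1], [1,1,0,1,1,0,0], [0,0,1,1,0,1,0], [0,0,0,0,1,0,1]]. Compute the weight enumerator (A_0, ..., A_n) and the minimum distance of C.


Weight distribution: A_0 = 1, A_1 = 1, A_2 = 2, A_3 = 2, A_4 = 5, A_5 = 5. Minimum distance d = 1.

Enumerate all 2^4 = 16 messages m ∈ F_2^4.
For each, compute codeword c = mG in F_2^7, then tally its weight.
  m = 0000 → c = 0000000, weight = 0.
  m = 1000 → c = 0001111, weight = 4.
  m = 0100 → c = 1101100, weight = 4.
  m = 1100 → c = 1100011, weight = 4.
  m = 0010 → c = 0011010, weight = 3.
  m = 1010 → c = 0010101, weight = 3.
  m = 0110 → c = 1110110, weight = 5.
  m = 1110 → c = 1111001, weight = 5.
  m = 0001 → c = 0000101, weight = 2.
  m = 1001 → c = 0001010, weight = 2.
  m = 0101 → c = 1101001, weight = 4.
  m = 1101 → c = 1100110, weight = 4.
  m = 0011 → c = 0011111, weight = 5.
  m = 1011 → c = 0010000, weight = 1.
  m = 0111 → c = 1110011, weight = 5.
  m = 1111 → c = 1111100, weight = 5.
Tally weights:
  weight 0: 1 codewords.
  weight 1: 1 codewords.
  weight 2: 2 codewords.
  weight 3: 2 codewords.
  weight 4: 5 codewords.
  weight 5: 5 codewords.
Minimum distance d = smallest w > 0 with A_w > 0 = 1.
Sanity: Σ A_w = 16 = 2^4 = 16 ✓.


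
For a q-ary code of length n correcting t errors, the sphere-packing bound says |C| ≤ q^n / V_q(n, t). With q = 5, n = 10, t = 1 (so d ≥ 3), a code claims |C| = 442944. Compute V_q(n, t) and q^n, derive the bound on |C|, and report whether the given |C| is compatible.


V_q(n, t) = 41, q^n = 9765625, Hamming bound = 238185, |C| = 442944 > bound (violated).

Step 1: Compute V_q(n, t) = Σ_{j=0}^1 C(n, j) (q−1)^j.
  j = 0: C(10,0)·(4)^0 = 1·1 = 1.
  j = 1: C(10,1)·(4)^1 = 10·4 = 40.
  V_q(n, t) = 1 + 40 = 41.
Step 2: q^n = 5^10 = 9765625.
Step 3: Hamming bound ⌊q^n / V_q(n,t)⌋ = ⌊9765625/41⌋ = 238185.
Step 4: Compare |C| = 442944 to 238185: violated.
The claimed |C| lies above the Hamming bound, so no 5-ary code of length 10 with d ≥ 3 can have 442944 codewords.


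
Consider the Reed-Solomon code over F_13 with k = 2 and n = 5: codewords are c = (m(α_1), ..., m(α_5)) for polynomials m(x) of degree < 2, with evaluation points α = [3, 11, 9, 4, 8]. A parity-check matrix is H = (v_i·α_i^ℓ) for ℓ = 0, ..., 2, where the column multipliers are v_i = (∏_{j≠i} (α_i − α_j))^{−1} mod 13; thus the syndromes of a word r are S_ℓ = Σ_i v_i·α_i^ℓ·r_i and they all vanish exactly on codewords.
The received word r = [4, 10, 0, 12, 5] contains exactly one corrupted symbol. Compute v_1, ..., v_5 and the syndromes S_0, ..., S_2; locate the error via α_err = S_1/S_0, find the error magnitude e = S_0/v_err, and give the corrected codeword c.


S = (3, 7, 12), error at position 2, error magnitude e = 7, c = [4, 3, 0, 12, 5].

Step 1: column multipliers v_i = (∏_{j≠i}(α_i − α_j))^{−1} mod 13.
  i = 1 (α = 3): (3−11)(3−9)(3−4)(3−8) = (−8)·(−6)·(−1)·(−5) = 240 ≡ 6, so v_1 = 6^{−1} = 11 (mod 13).
  i = 2 (α = 11): (11−3)(11−9)(11−4)(11−8) = 8·2·7·3 = 336 ≡ 11, so v_2 = 11^{−1} = 6 (mod 13).
  i = 3 (α = 9): (9−3)(9−11)(9−4)(9−8) = 6·(−2)·5·1 = −60 ≡ 5, so v_3 = 5^{−1} = 8 (mod 13).
  i = 4 (α = 4): (4−3)(4−11)(4−9)(4−8) = 1·(−7)·(−5)·(−4) = −140 ≡ 3, so v_4 = 3^{−1} = 9 (mod 13).
  i = 5 (α = 8): (8−3)(8−11)(8−9)(8−4) = 5·(−3)·(−1)·4 = 60 ≡ 8, so v_5 = 8^{−1} = 5 (mod 13).
  v = [11, 6, 8, 9, 5].
Step 2: syndromes of r = [4, 10, 0, 12, 5] (all sums mod 13).
  S_0 = Σ v_i r_i = 11·4 + 6·10 + 8·0 + 9·12 + 5·5 = 237 ≡ 3.
  S_1 = Σ v_i α_i r_i = 11·3·4 + 6·11·10 + 8·9·0 + 9·4·12 + 5·8·5 = 1424 ≡ 7.
  α_i^2 mod 13 = [9, 4, 3, 3, 12].
  S_2 = Σ v_i α_i^2 r_i = 11·9·4 + 6·4·10 + 8·3·0 + 9·3·12 + 5·12·5 = 1260 ≡ 12.
  S = (3, 7, 12) ≠ 0, so r is not a codeword (an error is present).
Step 3: locate the error. For a single error e at position i, S_ℓ = v_i·e·α_i^ℓ, so α_err = S_1/S_0.
  S_0^{−1} = 3^{−1} = 9 (mod 13), so α_err = 7·9 = 63 ≡ 11 = α_2. Error position i = 2.
  Consistency check: S_2/S_1 = 12·2 = 24 ≡ 11 = α_err ✓ (single-error assumption holds).
Step 4: error magnitude e = S_0/v_2 = S_0·∏_{j≠2}(α_2 − α_j) = 3·11 = 33 ≡ 7 (mod 13).
Step 5: correct position 2: c_2 = r_2 − e = 10 − 7 ≡ 3 (mod 13). Hence c = [4, 3, 0, 12, 5].
  Check: interpolating c through the α_i gives m(x) = 6 + 8·x (degree < 2) with m(α_i) = c_i for every i, so c is indeed a codeword.


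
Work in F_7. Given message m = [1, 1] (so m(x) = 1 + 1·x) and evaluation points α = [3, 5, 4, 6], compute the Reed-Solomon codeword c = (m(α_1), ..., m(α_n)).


c = [4, 6, 5, 0]

Message polynomial: m(x) = 1 + 1·x (mod 7).
For each evaluation point α_i, compute m(α_i) mod 7:
  α_1 = 3: Horner steps 1 → 4, so m(3) = 4.
  α_2 = 5: Horner steps 1 → 6, so m(5) = 6.
  α_3 = 4: Horner steps 1 → 5, so m(4) = 5.
  α_4 = 6: Horner steps 1 → 0, so m(6) = 0.
Codeword c = [4, 6, 5, 0] ∈ F_7^4.


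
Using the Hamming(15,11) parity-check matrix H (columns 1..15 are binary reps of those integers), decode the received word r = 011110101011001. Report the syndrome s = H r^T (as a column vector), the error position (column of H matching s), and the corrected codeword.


s = (0, 1, 1, 0)^T, error position = 6, corrected codeword c = 011111101011001

Compute s = H r^T mod 2 one row at a time:
  s_1 = 0 + 1 + 0 + 1 + 1 + 0 + 0 + 1 = 4 ≡ 0 (mod 2).
  s_2 = 1 + 1 + 0 + 1 + 1 + 0 + 0 + 1 = 5 ≡ 1 (mod 2).
  s_3 = 1 + 1 + 0 + 1 + 0 + 1 + 0 + 1 = 5 ≡ 1 (mod 2).
  s_4 = 0 + 1 + 1 + 1 + 1 + 1 + 0 + 1 = 6 ≡ 0 (mod 2).
s = (0, 1, 1, 0)^T — this equals column 6 of H (binary 0110), so error is at position 6.
Correct: flip bit 6 of r = 011110101011001 to get c = 011111101011001.


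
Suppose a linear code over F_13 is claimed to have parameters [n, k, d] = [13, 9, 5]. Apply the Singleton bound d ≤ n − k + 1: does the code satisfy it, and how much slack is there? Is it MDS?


Singleton RHS = n − k + 1 = 5, slack = 0, bound satisfied, MDS.

Singleton bound: d ≤ n − k + 1.
Here n = 13, k = 9, so n − k + 1 = 5.
Given d = 5, check d ≤ 5: YES.
Slack = (n − k + 1) − d = 0.
The code is MDS (slack = 0).
Description: the claimed parameters are [13, 9, 5]_13; such a code would be MDS (meets Singleton bound).


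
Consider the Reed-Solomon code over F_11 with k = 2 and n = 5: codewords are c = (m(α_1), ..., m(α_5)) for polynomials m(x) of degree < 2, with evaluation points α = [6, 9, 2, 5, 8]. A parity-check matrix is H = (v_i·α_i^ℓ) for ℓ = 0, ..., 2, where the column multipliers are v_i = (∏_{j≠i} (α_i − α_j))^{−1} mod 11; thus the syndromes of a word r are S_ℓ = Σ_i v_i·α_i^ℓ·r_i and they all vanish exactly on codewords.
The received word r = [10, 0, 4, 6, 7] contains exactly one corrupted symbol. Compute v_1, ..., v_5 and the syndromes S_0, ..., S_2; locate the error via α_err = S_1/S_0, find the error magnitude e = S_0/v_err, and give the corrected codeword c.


S = (6, 1, 2), error at position 3, error magnitude e = 10, c = [10, 0, 5, 6, 7].

Step 1: column multipliers v_i = (∏_{j≠i}(α_i − α_j))^{−1} mod 11.
  i = 1 (α = 6): (6−9)(6−2)(6−5)(6−8) = (−3)·4·1·(−2) = 24 ≡ 2, so v_1 = 2^{−1} = 6 (mod 11).
  i = 2 (α = 9): (9−6)(9−2)(9−5)(9−8) = 3·7·4·1 = 84 ≡ 7, so v_2 = 7^{−1} = 8 (mod 11).
  i = 3 (α = 2): (2−6)(2−9)(2−5)(2−8) = (−4)·(−7)·(−3)·(−6) = 504 ≡ 9, so v_3 = 9^{−1} = 5 (mod 11).
  i = 4 (α = 5): (5−6)(5−9)(5−2)(5−8) = (−1)·(−4)·3·(−3) = −36 ≡ 8, so v_4 = 8^{−1} = 7 (mod 11).
  i = 5 (α = 8): (8−6)(8−9)(8−2)(8−5) = 2·(−1)·6·3 = −36 ≡ 8, so v_5 = 8^{−1} = 7 (mod 11).
  v = [6, 8, 5, 7, 7].
Step 2: syndromes of r = [10, 0, 4, 6, 7] (all sums mod 11).
  S_0 = Σ v_i r_i = 6·10 + 8·0 + 5·4 + 7·6 + 7·7 = 171 ≡ 6.
  S_1 = Σ v_i α_i r_i = 6·6·10 + 8·9·0 + 5·2·4 + 7·5·6 + 7·8·7 = 1002 ≡ 1.
  α_i^2 mod 11 = [3, 4, 4, 3, 9].
  S_2 = Σ v_i α_i^2 r_i = 6·3·10 + 8·4·0 + 5·4·4 + 7·3·6 + 7·9·7 = 827 ≡ 2.
  S = (6, 1, 2) ≠ 0, so r is not a codeword (an error is present).
Step 3: locate the error. For a single error e at position i, S_ℓ = v_i·e·α_i^ℓ, so α_err = S_1/S_0.
  S_0^{−1} = 6^{−1} = 2 (mod 11), so α_err = 1·2 = 2 ≡ 2 = α_3. Error position i = 3.
  Consistency check: S_2/S_1 = 2·1 = 2 ≡ 2 = α_err ✓ (single-error assumption holds).
Step 4: error magnitude e = S_0/v_3 = S_0·∏_{j≠3}(α_3 − α_j) = 6·9 = 54 ≡ 10 (mod 11).
Step 5: correct position 3: c_3 = r_3 − e = 4 − 10 ≡ 5 (mod 11). Hence c = [10, 0, 5, 6, 7].
  Check: interpolating c through the α_i gives m(x) = 8 + 4·x (degree < 2) with m(α_i) = c_i for every i, so c is indeed a codeword.


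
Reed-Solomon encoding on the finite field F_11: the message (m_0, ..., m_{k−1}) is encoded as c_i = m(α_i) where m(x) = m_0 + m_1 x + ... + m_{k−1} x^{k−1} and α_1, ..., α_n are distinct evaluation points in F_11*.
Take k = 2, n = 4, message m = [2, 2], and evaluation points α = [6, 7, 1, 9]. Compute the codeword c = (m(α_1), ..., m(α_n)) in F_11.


c = [3, 5, 4, 9]

Message polynomial: m(x) = 2 + 2·x (mod 11).
For each evaluation point α_i, compute m(α_i) mod 11:
  α_1 = 6: Horner steps 2 → 3, so m(6) = 3.
  α_2 = 7: Horner steps 2 → 5, so m(7) = 5.
  α_3 = 1: Horner steps 2 → 4, so m(1) = 4.
  α_4 = 9: Horner steps 2 → 9, so m(9) = 9.
Codeword c = [3, 5, 4, 9] ∈ F_11^4.


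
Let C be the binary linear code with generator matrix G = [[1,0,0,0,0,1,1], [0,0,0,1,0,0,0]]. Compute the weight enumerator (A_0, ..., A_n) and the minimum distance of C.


Weight distribution: A_0 = 1, A_1 = 1, A_3 = 1, A_4 = 1. Minimum distance d = 1.

Enumerate all 2^2 = 4 messages m ∈ F_2^2.
For each, compute codeword c = mG in F_2^7, then tally its weight.
  m = 00 → c = 0000000, weight = 0.
  m = 10 → c = 1000011, weight = 3.
  m = 01 → c = 0001000, weight = 1.
  m = 11 → c = 1001011, weight = 4.
Tally weights:
  weight 0: 1 codewords.
  weight 1: 1 codewords.
  weight 3: 1 codewords.
  weight 4: 1 codewords.
Minimum distance d = smallest w > 0 with A_w > 0 = 1.
Sanity: Σ A_w = 4 = 2^2 = 4 ✓.


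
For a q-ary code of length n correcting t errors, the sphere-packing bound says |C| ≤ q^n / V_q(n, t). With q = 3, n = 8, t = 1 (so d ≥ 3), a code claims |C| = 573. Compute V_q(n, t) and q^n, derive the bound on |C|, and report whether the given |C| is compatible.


V_q(n, t) = 17, q^n = 6561, Hamming bound = 385, |C| = 573 > bound (violated).

Step 1: Compute V_q(n, t) = Σ_{j=0}^1 C(n, j) (q−1)^j.
  j = 0: C(8,0)·(2)^0 = 1·1 = 1.
  j = 1: C(8,1)·(2)^1 = 8·2 = 16.
  V_q(n, t) = 1 + 16 = 17.
Step 2: q^n = 3^8 = 6561.
Step 3: Hamming bound ⌊q^n / V_q(n,t)⌋ = ⌊6561/17⌋ = 385.
Step 4: Compare |C| = 573 to 385: violated.
The claimed |C| lies above the Hamming bound, so no 3-ary code of length 8 with d ≥ 3 can have 573 codewords.


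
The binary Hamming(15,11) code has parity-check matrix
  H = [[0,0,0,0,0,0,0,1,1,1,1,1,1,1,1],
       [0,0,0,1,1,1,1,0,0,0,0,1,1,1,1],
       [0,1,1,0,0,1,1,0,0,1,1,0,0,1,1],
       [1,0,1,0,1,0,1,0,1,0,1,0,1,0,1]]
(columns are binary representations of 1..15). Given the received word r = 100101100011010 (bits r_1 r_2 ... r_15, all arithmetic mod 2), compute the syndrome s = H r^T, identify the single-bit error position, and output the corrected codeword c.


s = (1, 1, 0, 1)^T, error position = 13, corrected codeword c = 100101100011110

Compute s = H r^T mod 2 one row at a time:
  s_1 = 0 + 0 + 0 + 1 + 1 + 0 + 1 + 0 = 3 ≡ 1 (mod 2).
  s_2 = 1 + 0 + 1 + 1 + 1 + 0 + 1 + 0 = 5 ≡ 1 (mod 2).
  s_3 = 0 + 0 + 1 + 1 + 0 + 1 + 1 + 0 = 4 ≡ 0 (mod 2).
  s_4 = 1 + 0 + 0 + 1 + 0 + 1 + 0 + 0 = 3 ≡ 1 (mod 2).
s = (1, 1, 0, 1)^T — this equals column 13 of H (binary 1101), so error is at position 13.
Correct: flip bit 13 of r = 100101100011010 to get c = 100101100011110.


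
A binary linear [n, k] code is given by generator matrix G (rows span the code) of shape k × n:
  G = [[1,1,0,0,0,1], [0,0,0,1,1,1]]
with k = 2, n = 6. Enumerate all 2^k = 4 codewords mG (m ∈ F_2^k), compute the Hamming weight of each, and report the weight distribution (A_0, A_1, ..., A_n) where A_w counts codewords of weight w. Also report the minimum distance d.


Weight distribution: A_0 = 1, A_3 = 2, A_4 = 1. Minimum distance d = 3.

Enumerate all 2^2 = 4 messages m ∈ F_2^2.
For each, compute codeword c = mG in F_2^6, then tally its weight.
  m = 00 → c = 000000, weight = 0.
  m = 10 → c = 110001, weight = 3.
  m = 01 → c = 000111, weight = 3.
  m = 11 → c = 110110, weight = 4.
Tally weights:
  weight 0: 1 codewords.
  weight 3: 2 codewords.
  weight 4: 1 codewords.
Minimum distance d = smallest w > 0 with A_w > 0 = 3.
Sanity: Σ A_w = 4 = 2^2 = 4 ✓.


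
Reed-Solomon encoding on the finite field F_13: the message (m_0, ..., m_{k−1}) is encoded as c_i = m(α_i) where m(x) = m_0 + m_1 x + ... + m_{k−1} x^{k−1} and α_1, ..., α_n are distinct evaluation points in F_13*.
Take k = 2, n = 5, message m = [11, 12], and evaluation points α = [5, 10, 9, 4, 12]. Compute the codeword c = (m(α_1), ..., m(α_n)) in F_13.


c = [6, 1, 2, 7, 12]

Message polynomial: m(x) = 11 + 12·x (mod 13).
For each evaluation point α_i, compute m(α_i) mod 13:
  α_1 = 5: Horner steps 12 → 6, so m(5) = 6.
  α_2 = 10: Horner steps 12 → 1, so m(10) = 1.
  α_3 = 9: Horner steps 12 → 2, so m(9) = 2.
  α_4 = 4: Horner steps 12 → 7, so m(4) = 7.
  α_5 = 12: Horner steps 12 → 12, so m(12) = 12.
Codeword c = [6, 1, 2, 7, 12] ∈ F_13^5.


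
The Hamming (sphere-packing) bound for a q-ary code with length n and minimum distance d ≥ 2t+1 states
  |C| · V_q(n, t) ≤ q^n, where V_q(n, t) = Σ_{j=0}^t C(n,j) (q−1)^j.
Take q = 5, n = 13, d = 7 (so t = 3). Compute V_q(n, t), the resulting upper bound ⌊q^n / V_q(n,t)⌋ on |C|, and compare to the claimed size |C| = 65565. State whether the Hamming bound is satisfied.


V_q(n, t) = 19605, q^n = 1220703125, Hamming bound = 62264, |C| = 65565 > bound (violated).

Step 1: Compute V_q(n, t) = Σ_{j=0}^3 C(n, j) (q−1)^j.
  j = 0: C(13,0)·(4)^0 = 1·1 = 1.
  j = 1: C(13,1)·(4)^1 = 13·4 = 52.
  j = 2: C(13,2)·(4)^2 = 78·16 = 1248.
  j = 3: C(13,3)·(4)^3 = 286·64 = 18304.
  V_q(n, t) = 1 + 52 + 1248 + 18304 = 19605.
Step 2: q^n = 5^13 = 1220703125.
Step 3: Hamming bound ⌊q^n / V_q(n,t)⌋ = ⌊1220703125/19605⌋ = 62264.
Step 4: Compare |C| = 65565 to 62264: violated.
The claimed |C| lies above the Hamming bound, so no 5-ary code of length 13 with d ≥ 7 can have 65565 codewords.


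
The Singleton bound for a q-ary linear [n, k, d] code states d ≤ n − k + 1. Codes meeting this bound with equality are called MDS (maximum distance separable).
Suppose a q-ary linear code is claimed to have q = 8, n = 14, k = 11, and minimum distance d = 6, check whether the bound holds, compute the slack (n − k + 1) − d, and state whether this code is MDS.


Singleton RHS = n − k + 1 = 4, slack = -2, bound violated (no such code; not MDS).

Singleton bound: d ≤ n − k + 1.
Here n = 14, k = 11, so n − k + 1 = 4.
Given d = 6, check d ≤ 4: NO.
Slack = (n − k + 1) − d = -2.
The slack is negative: d = 6 exceeds n − k + 1 = 4 by 2, so the Singleton bound is violated and no linear [14, 11, 6]_8 code can exist. In particular it is not MDS (MDS requires d = n − k + 1 exactly).
Description: the claimed parameters are [14, 11, 6]_8; such a code would be impossible (violates the Singleton bound).


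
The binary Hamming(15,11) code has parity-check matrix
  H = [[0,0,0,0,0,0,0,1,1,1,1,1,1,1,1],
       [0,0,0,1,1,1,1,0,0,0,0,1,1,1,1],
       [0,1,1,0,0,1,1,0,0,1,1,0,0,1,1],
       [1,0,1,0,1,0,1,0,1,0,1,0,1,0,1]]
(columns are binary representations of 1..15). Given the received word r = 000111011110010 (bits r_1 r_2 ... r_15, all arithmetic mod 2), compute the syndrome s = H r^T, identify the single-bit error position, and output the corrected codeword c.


s = (1, 0, 0, 1)^T, error position = 9, corrected codeword c = 000111010110010

Compute s = H r^T mod 2 one row at a time:
  s_1 = 1 + 1 + 1 + 1 + 0 + 0 + 1 + 0 = 5 ≡ 1 (mod 2).
  s_2 = 1 + 1 + 1 + 0 + 0 + 0 + 1 + 0 = 4 ≡ 0 (mod 2).
  s_3 = 0 + 0 + 1 + 0 + 1 + 1 + 1 + 0 = 4 ≡ 0 (mod 2).
  s_4 = 0 + 0 + 1 + 0 + 1 + 1 + 0 + 0 = 3 ≡ 1 (mod 2).
s = (1, 0, 0, 1)^T — this equals column 9 of H (binary 1001), so error is at position 9.
Correct: flip bit 9 of r = 000111011110010 to get c = 000111010110010.


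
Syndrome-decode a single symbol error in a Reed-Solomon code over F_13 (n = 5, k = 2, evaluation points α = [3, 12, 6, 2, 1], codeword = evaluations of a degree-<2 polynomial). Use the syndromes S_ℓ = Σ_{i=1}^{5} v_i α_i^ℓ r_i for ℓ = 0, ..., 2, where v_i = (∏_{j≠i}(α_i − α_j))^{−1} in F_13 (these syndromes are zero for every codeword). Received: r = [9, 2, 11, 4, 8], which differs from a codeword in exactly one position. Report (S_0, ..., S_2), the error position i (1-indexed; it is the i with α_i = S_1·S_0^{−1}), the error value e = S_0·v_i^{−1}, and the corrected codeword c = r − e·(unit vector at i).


S = (8, 8, 8), error at position 5, error magnitude e = 9, c = [9, 2, 11, 4, 12].

Step 1: column multipliers v_i = (∏_{j≠i}(α_i − α_j))^{−1} mod 13.
  i = 1 (α = 3): (3−12)(3−6)(3−2)(3−1) = (−9)·(−3)·1·2 = 54 ≡ 2, so v_1 = 2^{−1} = 7 (mod 13).
  i = 2 (α = 12): (12−3)(12−6)(12−2)(12−1) = 9·6·10·11 = 5940 ≡ 12, so v_2 = 12^{−1} = 12 (mod 13).
  i = 3 (α = 6): (6−3)(6−12)(6−2)(6−1) = 3·(−6)·4·5 = −360 ≡ 4, so v_3 = 4^{−1} = 10 (mod 13).
  i = 4 (α = 2): (2−3)(2−12)(2−6)(2−1) = (−1)·(−10)·(−4)·1 = −40 ≡ 12, so v_4 = 12^{−1} = 12 (mod 13).
  i = 5 (α = 1): (1−3)(1−12)(1−6)(1−2) = (−2)·(−11)·(−5)·(−1) = 110 ≡ 6, so v_5 = 6^{−1} = 11 (mod 13).
  v = [7, 12, 10, 12, 11].
Step 2: syndromes of r = [9, 2, 11, 4, 8] (all sums mod 13).
  S_0 = Σ v_i r_i = 7·9 + 12·2 + 10·11 + 12·4 + 11·8 = 333 ≡ 8.
  S_1 = Σ v_i α_i r_i = 7·3·9 + 12·12·2 + 10·6·11 + 12·2·4 + 11·1·8 = 1321 ≡ 8.
  α_i^2 mod 13 = [9, 1, 10, 4, 1].
  S_2 = Σ v_i α_i^2 r_i = 7·9·9 + 12·1·2 + 10·10·11 + 12·4·4 + 11·1·8 = 1971 ≡ 8.
  S = (8, 8, 8) ≠ 0, so r is not a codeword (an error is present).
Step 3: locate the error. For a single error e at position i, S_ℓ = v_i·e·α_i^ℓ, so α_err = S_1/S_0.
  S_0^{−1} = 8^{−1} = 5 (mod 13), so α_err = 8·5 = 40 ≡ 1 = α_5. Error position i = 5.
  Consistency check: S_2/S_1 = 8·5 = 40 ≡ 1 = α_err ✓ (single-error assumption holds).
Step 4: error magnitude e = S_0/v_5 = S_0·∏_{j≠5}(α_5 − α_j) = 8·6 = 48 ≡ 9 (mod 13).
Step 5: correct position 5: c_5 = r_5 − e = 8 − 9 ≡ 12 (mod 13). Hence c = [9, 2, 11, 4, 12].
  Check: interpolating c through the α_i gives m(x) = 7 + 5·x (degree < 2) with m(α_i) = c_i for every i, so c is indeed a codeword.
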